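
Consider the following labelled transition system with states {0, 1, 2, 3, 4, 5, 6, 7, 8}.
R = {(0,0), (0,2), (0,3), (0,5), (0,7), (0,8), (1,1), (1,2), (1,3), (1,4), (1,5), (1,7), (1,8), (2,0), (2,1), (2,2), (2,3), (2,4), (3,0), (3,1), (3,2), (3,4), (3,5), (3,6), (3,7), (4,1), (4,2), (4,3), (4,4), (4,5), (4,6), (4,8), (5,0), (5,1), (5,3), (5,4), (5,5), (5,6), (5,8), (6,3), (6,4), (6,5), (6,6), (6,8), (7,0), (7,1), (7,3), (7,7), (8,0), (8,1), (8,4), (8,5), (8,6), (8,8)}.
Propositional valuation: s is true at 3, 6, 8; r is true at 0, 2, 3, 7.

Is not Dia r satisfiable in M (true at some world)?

Let φ = not Dia r. Evaluate φ at each world:
  0 (successors {0, 2, 3, 5, 7, 8}): φ is false.
  1 (successors {1, 2, 3, 4, 5, 7, 8}): φ is false.
  2 (successors {0, 1, 2, 3, 4}): φ is false.
  3 (successors {0, 1, 2, 4, 5, 6, 7}): φ is false.
  4 (successors {1, 2, 3, 4, 5, 6, 8}): φ is false.
  5 (successors {0, 1, 3, 4, 5, 6, 8}): φ is false.
  6 (successors {3, 4, 5, 6, 8}): φ is false.
  7 (successors {0, 1, 3, 7}): φ is false.
  8 (successors {0, 1, 4, 5, 6, 8}): φ is false.
For instance, at 6:
  At 6: Dia r is true, so not Dia r is false.
    At 6: Dia r requires r at some successor in {3, 4, 5, 6, 8}.
      r holds at 3, so Dia r is true at 6.

No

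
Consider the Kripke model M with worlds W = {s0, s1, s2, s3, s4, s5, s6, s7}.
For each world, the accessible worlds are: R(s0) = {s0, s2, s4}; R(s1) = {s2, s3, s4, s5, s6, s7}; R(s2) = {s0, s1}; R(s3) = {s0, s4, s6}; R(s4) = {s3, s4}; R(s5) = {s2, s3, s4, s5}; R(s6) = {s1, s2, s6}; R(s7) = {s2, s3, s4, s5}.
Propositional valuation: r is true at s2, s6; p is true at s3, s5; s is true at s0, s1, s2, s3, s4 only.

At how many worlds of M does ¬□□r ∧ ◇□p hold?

Let φ = ¬□□r ∧ ◇□p. Evaluate φ at each world:
  s0 (successors {s0, s2, s4}): φ is false.
  s1 (successors {s2, s3, s4, s5, s6, s7}): φ is false.
  s2 (successors {s0, s1}): φ is false.
  s3 (successors {s0, s4, s6}): φ is false.
  s4 (successors {s3, s4}): φ is false.
  s5 (successors {s2, s3, s4, s5}): φ is false.
  s6 (successors {s1, s2, s6}): φ is false.
  s7 (successors {s2, s3, s4, s5}): φ is false.
For instance, at s1:
  At s1: ¬□□r is true, ◇□p is false, so ¬□□r ∧ ◇□p is false.
    At s1: □□r is false, so ¬□□r is true.
      At s1: □□r requires □r at every successor {s2, s3, s4, s5, s6, s7}.
        □r fails at s2, so □□r is false at s1.
    At s1: ◇□p requires □p at some successor in {s2, s3, s4, s5, s6, s7}.
      At s2: □p is false.
      At s3: □p is false.
      At s4: □p is false.
      At s5: □p is false.
      At s6: □p is false.
      At s7: □p is false.
    So ◇□p is false at s1.
Satisfying worlds: none.

0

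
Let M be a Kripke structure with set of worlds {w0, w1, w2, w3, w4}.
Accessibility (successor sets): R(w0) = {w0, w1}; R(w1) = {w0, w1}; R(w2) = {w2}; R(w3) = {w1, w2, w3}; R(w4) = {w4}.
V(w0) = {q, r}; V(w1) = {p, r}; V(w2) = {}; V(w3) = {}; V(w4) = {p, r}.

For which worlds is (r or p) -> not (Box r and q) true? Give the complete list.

w1, w2, w3, w4

Let φ = (r or p) -> not (Box r and q). Evaluate φ at each world:
  w0 (successors {w0, w1}): φ is false.
  w1 (successors {w0, w1}): φ is true.
  w2 (successors {w2}): φ is true.
  w3 (successors {w1, w2, w3}): φ is true.
  w4 (successors {w4}): φ is true.
For instance, at w0:
  At w0: r or p is true, not (Box r and q) is false, so (r or p) -> not (Box r and q) is false.
    At w0: Box r and q is true, so not (Box r and q) is false.
      At w0: Box r is true, q is true, so Box r and q is true.
Satisfying worlds: {w1, w2, w3, w4}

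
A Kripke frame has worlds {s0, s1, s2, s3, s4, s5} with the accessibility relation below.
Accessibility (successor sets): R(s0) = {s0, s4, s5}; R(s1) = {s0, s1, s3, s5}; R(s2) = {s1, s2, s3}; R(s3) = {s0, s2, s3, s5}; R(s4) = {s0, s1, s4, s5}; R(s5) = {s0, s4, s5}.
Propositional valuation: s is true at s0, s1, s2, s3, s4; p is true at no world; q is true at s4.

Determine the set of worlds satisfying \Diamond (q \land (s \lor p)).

Let φ = \Diamond (q \land (s \lor p)). Evaluate φ at each world:
  s0 (successors {s0, s4, s5}): φ is true.
  s1 (successors {s0, s1, s3, s5}): φ is false.
  s2 (successors {s1, s2, s3}): φ is false.
  s3 (successors {s0, s2, s3, s5}): φ is false.
  s4 (successors {s0, s1, s4, s5}): φ is true.
  s5 (successors {s0, s4, s5}): φ is true.
For instance, at s3:
  At s3: \Diamond (q \land (s \lor p)) requires q \land (s \lor p) at some successor in {s0, s2, s3, s5}.
    At s0: q \land (s \lor p) is false.
    At s2: q \land (s \lor p) is false.
    At s3: q \land (s \lor p) is false.
    At s5: q \land (s \lor p) is false.
  So \Diamond (q \land (s \lor p)) is false at s3.
Satisfying worlds: {s0, s4, s5}

s0, s4, s5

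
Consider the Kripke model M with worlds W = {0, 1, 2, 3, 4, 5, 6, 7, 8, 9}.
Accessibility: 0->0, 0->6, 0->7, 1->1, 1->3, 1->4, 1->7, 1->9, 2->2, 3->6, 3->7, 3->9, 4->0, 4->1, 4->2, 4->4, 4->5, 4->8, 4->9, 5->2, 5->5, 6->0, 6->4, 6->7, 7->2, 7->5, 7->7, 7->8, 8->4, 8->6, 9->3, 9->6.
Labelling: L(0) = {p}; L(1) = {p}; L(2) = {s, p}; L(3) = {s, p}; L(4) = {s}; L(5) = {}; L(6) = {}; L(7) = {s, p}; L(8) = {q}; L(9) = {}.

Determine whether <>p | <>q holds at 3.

Yes

Recall that <>ψ holds at a world iff ψ holds at some accessible world.
At 3: <>p is true, <>q is false, so <>p | <>q is true.
  At 3: <>p requires p at some successor in {6, 7, 9}.
    p holds at 7, so <>p is true at 3.
  At 3: <>q requires q at some successor in {6, 7, 9}.
    At 6: q is false.
    At 7: q is false.
    At 9: q is false.
  So <>q is false at 3.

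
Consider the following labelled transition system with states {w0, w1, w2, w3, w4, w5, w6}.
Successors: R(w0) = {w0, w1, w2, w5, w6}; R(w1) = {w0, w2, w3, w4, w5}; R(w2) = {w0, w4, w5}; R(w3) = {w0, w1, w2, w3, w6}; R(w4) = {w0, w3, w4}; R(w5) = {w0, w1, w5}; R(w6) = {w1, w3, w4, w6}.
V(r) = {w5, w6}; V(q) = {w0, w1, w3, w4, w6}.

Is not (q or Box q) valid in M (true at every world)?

Let φ = not (q or Box q). Evaluate φ at each world:
  w0 (successors {w0, w1, w2, w5, w6}): φ is false.
  w1 (successors {w0, w2, w3, w4, w5}): φ is false.
  w2 (successors {w0, w4, w5}): φ is true.
  w3 (successors {w0, w1, w2, w3, w6}): φ is false.
  w4 (successors {w0, w3, w4}): φ is false.
  w5 (successors {w0, w1, w5}): φ is true.
  w6 (successors {w1, w3, w4, w6}): φ is false.
Detail at w0 (counterexample):
  At w0: q or Box q is true, so not (q or Box q) is false.
    At w0: q is true, Box q is false, so q or Box q is true.
      At w0: Box q requires q at every successor {w0, w1, w2, w5, w6}.
        q fails at w2, so Box q is false at w0.

No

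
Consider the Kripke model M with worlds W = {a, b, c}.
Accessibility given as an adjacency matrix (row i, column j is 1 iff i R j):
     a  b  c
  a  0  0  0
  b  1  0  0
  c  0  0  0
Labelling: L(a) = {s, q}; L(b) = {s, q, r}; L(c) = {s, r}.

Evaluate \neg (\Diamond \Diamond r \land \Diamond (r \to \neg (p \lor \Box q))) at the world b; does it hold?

Yes

At b: \Diamond \Diamond r \land \Diamond (r \to \neg (p \lor \Box q)) is false, so \neg (\Diamond \Diamond r \land \Diamond (r \to \neg (p \lor \Box q))) is true.
  At b: \Diamond \Diamond r is false, \Diamond (r \to \neg (p \lor \Box q)) is true, so \Diamond \Diamond r \land \Diamond (r \to \neg (p \lor \Box q)) is false.
    At b: \Diamond \Diamond r requires \Diamond r at some successor in {a}.
      At a: \Diamond r is false.
    So \Diamond \Diamond r is false at b.
    At b: \Diamond (r \to \neg (p \lor \Box q)) requires r \to \neg (p \lor \Box q) at some successor in {a}.
      r \to \neg (p \lor \Box q) holds at a, so \Diamond (r \to \neg (p \lor \Box q)) is true at b.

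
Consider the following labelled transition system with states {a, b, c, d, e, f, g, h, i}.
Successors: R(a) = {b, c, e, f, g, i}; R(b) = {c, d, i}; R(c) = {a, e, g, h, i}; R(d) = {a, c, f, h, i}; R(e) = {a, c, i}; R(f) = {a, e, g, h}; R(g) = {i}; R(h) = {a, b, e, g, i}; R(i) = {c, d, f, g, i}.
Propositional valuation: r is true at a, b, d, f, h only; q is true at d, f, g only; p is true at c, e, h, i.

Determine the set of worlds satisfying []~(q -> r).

Recall that []ψ holds at a world iff ψ holds at every accessible world, and <>ψ holds iff ψ holds at some accessible world.
Let φ = []~(q -> r). Evaluate φ at each world:
  a (successors {b, c, e, f, g, i}): φ is false.
  b (successors {c, d, i}): φ is false.
  c (successors {a, e, g, h, i}): φ is false.
  d (successors {a, c, f, h, i}): φ is false.
  e (successors {a, c, i}): φ is false.
  f (successors {a, e, g, h}): φ is false.
  g (successors {i}): φ is false.
  h (successors {a, b, e, g, i}): φ is false.
  i (successors {c, d, f, g, i}): φ is false.
For instance, at b:
  At b: []~(q -> r) requires ~(q -> r) at every successor {c, d, i}.
    ~(q -> r) fails at c, so []~(q -> r) is false at b.
Satisfying worlds: none.

none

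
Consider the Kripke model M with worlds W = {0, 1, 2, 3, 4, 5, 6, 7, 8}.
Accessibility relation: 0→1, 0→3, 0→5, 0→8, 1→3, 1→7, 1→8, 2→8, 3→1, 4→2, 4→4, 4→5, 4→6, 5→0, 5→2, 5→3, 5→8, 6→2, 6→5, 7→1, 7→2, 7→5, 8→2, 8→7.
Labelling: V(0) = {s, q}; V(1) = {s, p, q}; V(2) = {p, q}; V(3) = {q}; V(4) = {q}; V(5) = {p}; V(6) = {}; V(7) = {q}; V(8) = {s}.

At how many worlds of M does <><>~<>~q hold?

Recall that <>ψ holds at a world iff ψ holds at some accessible world.
Let φ = <><>~<>~q. Evaluate φ at each world:
  0 (successors {1, 3, 5, 8}): φ is true.
  1 (successors {3, 7, 8}): φ is false.
  2 (successors {8}): φ is false.
  3 (successors {1}): φ is true.
  4 (successors {2, 4, 5, 6}): φ is true.
  5 (successors {0, 2, 3, 8}): φ is true.
  6 (successors {2, 5}): φ is true.
  7 (successors {1, 2, 5}): φ is true.
  8 (successors {2, 7}): φ is true.
For instance, at 2:
  At 2: <><>~<>~q requires <>~<>~q at some successor in {8}.
    At 8: <>~<>~q is false.
  So <><>~<>~q is false at 2.
Satisfying worlds: {0, 3, 4, 5, 6, 7, 8}

7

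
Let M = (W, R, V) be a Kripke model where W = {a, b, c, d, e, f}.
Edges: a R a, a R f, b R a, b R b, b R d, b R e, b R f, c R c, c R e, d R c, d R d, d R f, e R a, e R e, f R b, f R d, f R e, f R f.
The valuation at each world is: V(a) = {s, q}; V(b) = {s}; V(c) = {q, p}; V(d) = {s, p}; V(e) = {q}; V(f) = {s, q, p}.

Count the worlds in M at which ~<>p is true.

Let φ = ~<>p. Evaluate φ at each world:
  a (successors {a, f}): φ is false.
  b (successors {a, b, d, e, f}): φ is false.
  c (successors {c, e}): φ is false.
  d (successors {c, d, f}): φ is false.
  e (successors {a, e}): φ is true.
  f (successors {b, d, e, f}): φ is false.
For instance, at e:
  At e: <>p is false, so ~<>p is true.
    At e: <>p requires p at some successor in {a, e}.
      At a: p is false.
      At e: p is false.
    So <>p is false at e.
Satisfying worlds: {e}

1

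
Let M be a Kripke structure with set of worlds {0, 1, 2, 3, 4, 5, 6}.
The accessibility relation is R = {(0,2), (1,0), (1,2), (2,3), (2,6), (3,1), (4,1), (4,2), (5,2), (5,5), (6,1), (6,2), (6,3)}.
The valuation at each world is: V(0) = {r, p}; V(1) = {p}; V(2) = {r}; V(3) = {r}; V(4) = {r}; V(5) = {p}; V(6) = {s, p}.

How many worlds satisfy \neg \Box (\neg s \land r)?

5

Let φ = \neg \Box (\neg s \land r). Evaluate φ at each world:
  0 (successors {2}): φ is false.
  1 (successors {0, 2}): φ is false.
  2 (successors {3, 6}): φ is true.
  3 (successors {1}): φ is true.
  4 (successors {1, 2}): φ is true.
  5 (successors {2, 5}): φ is true.
  6 (successors {1, 2, 3}): φ is true.
For instance, at 2:
  At 2: \Box (\neg s \land r) is false, so \neg \Box (\neg s \land r) is true.
    At 2: \Box (\neg s \land r) requires \neg s \land r at every successor {3, 6}.
      \neg s \land r fails at 6, so \Box (\neg s \land r) is false at 2.
Satisfying worlds: {2, 3, 4, 5, 6}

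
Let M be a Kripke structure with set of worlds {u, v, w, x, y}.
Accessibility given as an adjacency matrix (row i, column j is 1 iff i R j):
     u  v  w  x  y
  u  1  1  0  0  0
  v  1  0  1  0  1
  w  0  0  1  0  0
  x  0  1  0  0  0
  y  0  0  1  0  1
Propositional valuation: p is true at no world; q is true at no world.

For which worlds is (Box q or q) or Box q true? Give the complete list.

none

Let φ = (Box q or q) or Box q. Evaluate φ at each world:
  u (successors {u, v}): φ is false.
  v (successors {u, w, y}): φ is false.
  w (successors {w}): φ is false.
  x (successors {v}): φ is false.
  y (successors {w, y}): φ is false.
For instance, at u:
  At u: Box q or q is false, Box q is false, so (Box q or q) or Box q is false.
    At u: Box q is false, q is false, so Box q or q is false.
      At u: Box q requires q at every successor {u, v}.
        q fails at u, so Box q is false at u.
    At u: Box q requires q at every successor {u, v}.
      q fails at u, so Box q is false at u.
Satisfying worlds: none.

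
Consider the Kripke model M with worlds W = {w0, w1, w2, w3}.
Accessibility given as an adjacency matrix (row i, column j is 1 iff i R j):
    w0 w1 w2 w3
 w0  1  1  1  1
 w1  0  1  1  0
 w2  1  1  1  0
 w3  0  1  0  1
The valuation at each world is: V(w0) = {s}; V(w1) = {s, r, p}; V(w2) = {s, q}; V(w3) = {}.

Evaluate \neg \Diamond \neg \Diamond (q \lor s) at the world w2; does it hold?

Yes

Recall that \Diamond ψ holds at a world iff ψ holds at some accessible world.
At w2: \Diamond \neg \Diamond (q \lor s) is false, so \neg \Diamond \neg \Diamond (q \lor s) is true.
  At w2: \Diamond \neg \Diamond (q \lor s) requires \neg \Diamond (q \lor s) at some successor in {w0, w1, w2}.
    At w0: \neg \Diamond (q \lor s) is false.
    At w1: \neg \Diamond (q \lor s) is false.
    At w2: \neg \Diamond (q \lor s) is false.
  So \Diamond \neg \Diamond (q \lor s) is false at w2.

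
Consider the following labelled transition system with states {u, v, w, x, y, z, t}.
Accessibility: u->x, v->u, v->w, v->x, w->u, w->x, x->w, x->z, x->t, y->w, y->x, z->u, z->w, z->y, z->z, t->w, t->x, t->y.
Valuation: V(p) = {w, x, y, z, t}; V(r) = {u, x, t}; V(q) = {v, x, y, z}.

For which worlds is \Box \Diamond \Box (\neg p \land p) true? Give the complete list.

Let φ = \Box \Diamond \Box (\neg p \land p). Evaluate φ at each world:
  u (successors {x}): φ is false.
  v (successors {u, w, x}): φ is false.
  w (successors {u, x}): φ is false.
  x (successors {w, z, t}): φ is false.
  y (successors {w, x}): φ is false.
  z (successors {u, w, y, z}): φ is false.
  t (successors {w, x, y}): φ is false.
For instance, at x:
  At x: \Box \Diamond \Box (\neg p \land p) requires \Diamond \Box (\neg p \land p) at every successor {w, z, t}.
    \Diamond \Box (\neg p \land p) fails at w, so \Box \Diamond \Box (\neg p \land p) is false at x.
      At w: \Diamond \Box (\neg p \land p) requires \Box (\neg p \land p) at some successor in {u, x}.
        At u: \Box (\neg p \land p) is false.
        At x: \Box (\neg p \land p) is false.
      So \Diamond \Box (\neg p \land p) is false at w.
Satisfying worlds: none.

none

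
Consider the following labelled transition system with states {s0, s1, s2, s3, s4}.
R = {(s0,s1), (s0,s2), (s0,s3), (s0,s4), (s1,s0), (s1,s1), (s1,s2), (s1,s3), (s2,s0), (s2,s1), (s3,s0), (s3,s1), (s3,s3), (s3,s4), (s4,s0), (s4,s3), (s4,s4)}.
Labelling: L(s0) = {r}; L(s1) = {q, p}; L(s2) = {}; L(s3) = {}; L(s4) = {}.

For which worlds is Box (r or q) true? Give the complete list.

Let φ = Box (r or q). Evaluate φ at each world:
  s0 (successors {s1, s2, s3, s4}): φ is false.
  s1 (successors {s0, s1, s2, s3}): φ is false.
  s2 (successors {s0, s1}): φ is true.
  s3 (successors {s0, s1, s3, s4}): φ is false.
  s4 (successors {s0, s3, s4}): φ is false.
For instance, at s0:
  At s0: Box (r or q) requires r or q at every successor {s1, s2, s3, s4}.
    r or q fails at s2, so Box (r or q) is false at s0.
Satisfying worlds: {s2}

s2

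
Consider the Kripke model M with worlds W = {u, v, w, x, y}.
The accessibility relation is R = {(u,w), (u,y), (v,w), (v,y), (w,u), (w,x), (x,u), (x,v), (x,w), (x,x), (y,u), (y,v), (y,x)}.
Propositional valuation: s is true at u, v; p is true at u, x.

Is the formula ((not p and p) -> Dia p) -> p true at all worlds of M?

Let φ = ((not p and p) -> Dia p) -> p. Evaluate φ at each world:
  u (successors {w, y}): φ is true.
  v (successors {w, y}): φ is false.
  w (successors {u, x}): φ is false.
  x (successors {u, v, w, x}): φ is true.
  y (successors {u, v, x}): φ is false.
Detail at v (counterexample):
  At v: (not p and p) -> Dia p is true, p is false, so ((not p and p) -> Dia p) -> p is false.
    At v: not p and p is false, Dia p is false, so (not p and p) -> Dia p is true.
      At v: Dia p requires p at some successor in {w, y}.
        At w: p is false.
        At y: p is false.
      So Dia p is false at v.

No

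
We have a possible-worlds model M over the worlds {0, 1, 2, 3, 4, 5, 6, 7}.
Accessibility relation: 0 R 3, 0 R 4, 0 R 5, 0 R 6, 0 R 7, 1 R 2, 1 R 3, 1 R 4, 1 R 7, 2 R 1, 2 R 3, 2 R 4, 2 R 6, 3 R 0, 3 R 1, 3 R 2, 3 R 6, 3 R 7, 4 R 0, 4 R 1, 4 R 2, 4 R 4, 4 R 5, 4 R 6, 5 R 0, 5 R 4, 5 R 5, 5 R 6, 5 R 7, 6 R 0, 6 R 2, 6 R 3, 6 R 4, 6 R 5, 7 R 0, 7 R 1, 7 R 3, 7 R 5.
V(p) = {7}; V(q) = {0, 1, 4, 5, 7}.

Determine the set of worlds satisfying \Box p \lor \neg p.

0, 1, 2, 3, 4, 5, 6

Let φ = \Box p \lor \neg p. Evaluate φ at each world:
  0 (successors {3, 4, 5, 6, 7}): φ is true.
  1 (successors {2, 3, 4, 7}): φ is true.
  2 (successors {1, 3, 4, 6}): φ is true.
  3 (successors {0, 1, 2, 6, 7}): φ is true.
  4 (successors {0, 1, 2, 4, 5, 6}): φ is true.
  5 (successors {0, 4, 5, 6, 7}): φ is true.
  6 (successors {0, 2, 3, 4, 5}): φ is true.
  7 (successors {0, 1, 3, 5}): φ is false.
For instance, at 3:
  At 3: \Box p is false, \neg p is true, so \Box p \lor \neg p is true.
    At 3: \Box p requires p at every successor {0, 1, 2, 6, 7}.
      p fails at 0, so \Box p is false at 3.
Satisfying worlds: {0, 1, 2, 3, 4, 5, 6}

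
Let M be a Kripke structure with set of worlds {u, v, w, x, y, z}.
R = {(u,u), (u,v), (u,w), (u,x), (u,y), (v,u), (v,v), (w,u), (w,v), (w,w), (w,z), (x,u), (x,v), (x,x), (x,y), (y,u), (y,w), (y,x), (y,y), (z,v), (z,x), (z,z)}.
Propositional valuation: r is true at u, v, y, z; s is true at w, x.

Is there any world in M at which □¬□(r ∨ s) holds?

Let φ = □¬□(r ∨ s). Evaluate φ at each world:
  u (successors {u, v, w, x, y}): φ is false.
  v (successors {u, v}): φ is false.
  w (successors {u, v, w, z}): φ is false.
  x (successors {u, v, x, y}): φ is false.
  y (successors {u, w, x, y}): φ is false.
  z (successors {v, x, z}): φ is false.
For instance, at v:
  At v: □¬□(r ∨ s) requires ¬□(r ∨ s) at every successor {u, v}.
    ¬□(r ∨ s) fails at u, so □¬□(r ∨ s) is false at v.
      At u: □(r ∨ s) is true, so ¬□(r ∨ s) is false.

No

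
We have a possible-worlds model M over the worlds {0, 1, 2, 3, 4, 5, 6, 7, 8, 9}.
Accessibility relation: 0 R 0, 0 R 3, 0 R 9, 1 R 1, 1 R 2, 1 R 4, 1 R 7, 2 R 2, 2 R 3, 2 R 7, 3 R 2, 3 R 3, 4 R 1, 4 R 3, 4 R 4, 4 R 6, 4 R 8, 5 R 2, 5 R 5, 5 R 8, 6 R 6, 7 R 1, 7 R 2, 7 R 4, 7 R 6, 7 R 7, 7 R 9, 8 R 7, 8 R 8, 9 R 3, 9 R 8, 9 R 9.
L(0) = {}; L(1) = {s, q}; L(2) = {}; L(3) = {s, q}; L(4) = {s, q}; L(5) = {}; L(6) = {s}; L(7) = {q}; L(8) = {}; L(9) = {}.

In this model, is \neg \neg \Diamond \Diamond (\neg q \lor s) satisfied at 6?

Yes

Recall that \Diamond ψ holds at a world iff ψ holds at some accessible world.
At 6: \neg \Diamond \Diamond (\neg q \lor s) is false, so \neg \neg \Diamond \Diamond (\neg q \lor s) is true.
  At 6: \Diamond \Diamond (\neg q \lor s) is true, so \neg \Diamond \Diamond (\neg q \lor s) is false.
    At 6: \Diamond \Diamond (\neg q \lor s) requires \Diamond (\neg q \lor s) at some successor in {6}.
      \Diamond (\neg q \lor s) holds at 6, so \Diamond \Diamond (\neg q \lor s) is true at 6.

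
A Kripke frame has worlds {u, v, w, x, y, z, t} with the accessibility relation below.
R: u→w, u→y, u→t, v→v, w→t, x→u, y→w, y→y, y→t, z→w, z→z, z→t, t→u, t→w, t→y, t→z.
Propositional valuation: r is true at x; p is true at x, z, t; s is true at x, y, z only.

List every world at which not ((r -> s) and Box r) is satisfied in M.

u, v, w, x, y, z, t

Recall that Box ψ holds at a world iff ψ holds at every accessible world, and Dia ψ holds iff ψ holds at some accessible world.
Let φ = not ((r -> s) and Box r). Evaluate φ at each world:
  u (successors {w, y, t}): φ is true.
  v (successors {v}): φ is true.
  w (successors {t}): φ is true.
  x (successors {u}): φ is true.
  y (successors {w, y, t}): φ is true.
  z (successors {w, z, t}): φ is true.
  t (successors {u, w, y, z}): φ is true.
For instance, at w:
  At w: (r -> s) and Box r is false, so not ((r -> s) and Box r) is true.
    At w: r -> s is true, Box r is false, so (r -> s) and Box r is false.
      At w: Box r requires r at every successor {t}.
        r fails at t, so Box r is false at w.
Satisfying worlds: {u, v, w, x, y, z, t}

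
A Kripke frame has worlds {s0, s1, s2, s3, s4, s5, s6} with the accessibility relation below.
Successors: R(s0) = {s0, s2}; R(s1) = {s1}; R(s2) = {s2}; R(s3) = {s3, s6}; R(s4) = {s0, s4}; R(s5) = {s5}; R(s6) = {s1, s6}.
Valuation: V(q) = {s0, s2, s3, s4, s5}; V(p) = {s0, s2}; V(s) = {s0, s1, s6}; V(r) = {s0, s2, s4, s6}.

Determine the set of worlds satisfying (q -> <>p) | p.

Let φ = (q -> <>p) | p. Evaluate φ at each world:
  s0 (successors {s0, s2}): φ is true.
  s1 (successors {s1}): φ is true.
  s2 (successors {s2}): φ is true.
  s3 (successors {s3, s6}): φ is false.
  s4 (successors {s0, s4}): φ is true.
  s5 (successors {s5}): φ is false.
  s6 (successors {s1, s6}): φ is true.
For instance, at s5:
  At s5: q -> <>p is false, p is false, so (q -> <>p) | p is false.
    At s5: q is true, <>p is false, so q -> <>p is false.
      At s5: <>p requires p at some successor in {s5}.
        At s5: p is false.
      So <>p is false at s5.
Satisfying worlds: {s0, s1, s2, s4, s6}

s0, s1, s2, s4, s6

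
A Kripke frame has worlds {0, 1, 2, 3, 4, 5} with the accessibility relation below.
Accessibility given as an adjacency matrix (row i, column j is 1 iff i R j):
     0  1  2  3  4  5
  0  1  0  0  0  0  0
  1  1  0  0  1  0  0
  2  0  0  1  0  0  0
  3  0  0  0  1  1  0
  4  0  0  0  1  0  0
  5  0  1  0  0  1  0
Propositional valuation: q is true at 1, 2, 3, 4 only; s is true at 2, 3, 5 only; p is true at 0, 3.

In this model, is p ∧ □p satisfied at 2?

At 2: p is false, □p is false, so p ∧ □p is false.
  At 2: □p requires p at every successor {2}.
    p fails at 2, so □p is false at 2.

No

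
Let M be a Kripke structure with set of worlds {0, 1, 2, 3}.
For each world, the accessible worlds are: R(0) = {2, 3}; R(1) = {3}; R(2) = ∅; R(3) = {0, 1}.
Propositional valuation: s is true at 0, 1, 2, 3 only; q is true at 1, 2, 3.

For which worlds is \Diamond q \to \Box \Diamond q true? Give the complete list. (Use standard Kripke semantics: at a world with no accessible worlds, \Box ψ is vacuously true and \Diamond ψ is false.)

Let φ = \Diamond q \to \Box \Diamond q. Evaluate φ at each world:
  0 (successors {2, 3}): φ is false.
  1 (successors {3}): φ is true.
  2 (successors ∅): φ is true.
  3 (successors {0, 1}): φ is true.
For instance, at 1:
  At 1: \Diamond q is true, \Box \Diamond q is true, so \Diamond q \to \Box \Diamond q is true.
    At 1: \Diamond q requires q at some successor in {3}.
      q holds at 3, so \Diamond q is true at 1.
    At 1: \Box \Diamond q requires \Diamond q at every successor {3}.
      At 3: \Diamond q is true.
    So \Box \Diamond q is true at 1.
Satisfying worlds: {1, 2, 3}

1, 2, 3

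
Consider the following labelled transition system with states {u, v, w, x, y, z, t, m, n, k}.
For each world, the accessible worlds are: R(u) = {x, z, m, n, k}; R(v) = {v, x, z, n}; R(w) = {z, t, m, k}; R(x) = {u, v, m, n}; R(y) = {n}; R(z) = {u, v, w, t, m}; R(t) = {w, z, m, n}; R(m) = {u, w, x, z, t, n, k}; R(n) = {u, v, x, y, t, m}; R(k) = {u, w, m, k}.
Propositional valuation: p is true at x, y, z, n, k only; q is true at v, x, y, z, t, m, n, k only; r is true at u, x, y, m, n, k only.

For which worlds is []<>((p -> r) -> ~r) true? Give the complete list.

u, v, w, x, y, z, t, m, k

Recall that []ψ holds at a world iff ψ holds at every accessible world, and <>ψ holds iff ψ holds at some accessible world.
Let φ = []<>((p -> r) -> ~r). Evaluate φ at each world:
  u (successors {x, z, m, n, k}): φ is true.
  v (successors {v, x, z, n}): φ is true.
  w (successors {z, t, m, k}): φ is true.
  x (successors {u, v, m, n}): φ is true.
  y (successors {n}): φ is true.
  z (successors {u, v, w, t, m}): φ is true.
  t (successors {w, z, m, n}): φ is true.
  m (successors {u, w, x, z, t, n, k}): φ is true.
  n (successors {u, v, x, y, t, m}): φ is false.
  k (successors {u, w, m, k}): φ is true.
For instance, at y:
  At y: []<>((p -> r) -> ~r) requires <>((p -> r) -> ~r) at every successor {n}.
      At n: <>((p -> r) -> ~r) requires (p -> r) -> ~r at some successor in {u, v, x, y, t, m}.
        (p -> r) -> ~r holds at v, so <>((p -> r) -> ~r) is true at n.
  So []<>((p -> r) -> ~r) is true at y.
Satisfying worlds: {u, v, w, x, y, z, t, m, k}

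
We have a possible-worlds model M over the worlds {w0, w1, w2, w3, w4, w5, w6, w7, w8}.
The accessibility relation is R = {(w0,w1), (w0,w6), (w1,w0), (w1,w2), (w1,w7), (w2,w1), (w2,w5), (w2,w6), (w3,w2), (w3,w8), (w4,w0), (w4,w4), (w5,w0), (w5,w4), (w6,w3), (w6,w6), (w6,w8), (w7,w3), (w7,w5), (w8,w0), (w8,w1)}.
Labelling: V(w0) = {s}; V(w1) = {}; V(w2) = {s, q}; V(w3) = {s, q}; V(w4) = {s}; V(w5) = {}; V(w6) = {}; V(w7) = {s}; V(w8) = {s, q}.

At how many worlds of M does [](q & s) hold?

1

Recall that []ψ holds at a world iff ψ holds at every accessible world, and <>ψ holds iff ψ holds at some accessible world.
Let φ = [](q & s). Evaluate φ at each world:
  w0 (successors {w1, w6}): φ is false.
  w1 (successors {w0, w2, w7}): φ is false.
  w2 (successors {w1, w5, w6}): φ is false.
  w3 (successors {w2, w8}): φ is true.
  w4 (successors {w0, w4}): φ is false.
  w5 (successors {w0, w4}): φ is false.
  w6 (successors {w3, w6, w8}): φ is false.
  w7 (successors {w3, w5}): φ is false.
  w8 (successors {w0, w1}): φ is false.
For instance, at w4:
  At w4: [](q & s) requires q & s at every successor {w0, w4}.
    q & s fails at w0, so [](q & s) is false at w4.
Satisfying worlds: {w3}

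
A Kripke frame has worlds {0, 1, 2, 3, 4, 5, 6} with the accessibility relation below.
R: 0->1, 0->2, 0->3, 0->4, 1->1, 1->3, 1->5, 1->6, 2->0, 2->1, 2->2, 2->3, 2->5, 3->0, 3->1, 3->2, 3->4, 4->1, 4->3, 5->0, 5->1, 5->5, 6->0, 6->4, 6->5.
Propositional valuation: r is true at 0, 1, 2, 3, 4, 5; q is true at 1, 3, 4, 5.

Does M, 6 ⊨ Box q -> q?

Yes

At 6: Box q is false, q is false, so Box q -> q is true.
  At 6: Box q requires q at every successor {0, 4, 5}.
    q fails at 0, so Box q is false at 6.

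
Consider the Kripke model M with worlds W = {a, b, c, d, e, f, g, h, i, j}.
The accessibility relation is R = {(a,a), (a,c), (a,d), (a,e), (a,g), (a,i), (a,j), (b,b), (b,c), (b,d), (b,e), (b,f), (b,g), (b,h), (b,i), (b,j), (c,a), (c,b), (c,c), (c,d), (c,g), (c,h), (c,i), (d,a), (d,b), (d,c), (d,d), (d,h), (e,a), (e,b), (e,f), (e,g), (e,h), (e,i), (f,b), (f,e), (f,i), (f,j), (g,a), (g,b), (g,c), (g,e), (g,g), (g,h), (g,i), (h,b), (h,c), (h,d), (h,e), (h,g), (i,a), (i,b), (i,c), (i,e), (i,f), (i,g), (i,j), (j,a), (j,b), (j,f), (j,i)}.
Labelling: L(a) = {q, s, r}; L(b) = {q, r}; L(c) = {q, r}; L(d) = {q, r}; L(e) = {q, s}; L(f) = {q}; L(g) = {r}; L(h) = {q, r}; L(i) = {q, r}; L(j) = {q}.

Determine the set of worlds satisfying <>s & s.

Recall that <>ψ holds at a world iff ψ holds at some accessible world.
Let φ = <>s & s. Evaluate φ at each world:
  a (successors {a, c, d, e, g, i, j}): φ is true.
  b (successors {b, c, d, e, f, g, h, i, j}): φ is false.
  c (successors {a, b, c, d, g, h, i}): φ is false.
  d (successors {a, b, c, d, h}): φ is false.
  e (successors {a, b, f, g, h, i}): φ is true.
  f (successors {b, e, i, j}): φ is false.
  g (successors {a, b, c, e, g, h, i}): φ is false.
  h (successors {b, c, d, e, g}): φ is false.
  i (successors {a, b, c, e, f, g, j}): φ is false.
  j (successors {a, b, f, i}): φ is false.
For instance, at e:
  At e: <>s is true, s is true, so <>s & s is true.
    At e: <>s requires s at some successor in {a, b, f, g, h, i}.
      s holds at a, so <>s is true at e.
Satisfying worlds: {a, e}

a, e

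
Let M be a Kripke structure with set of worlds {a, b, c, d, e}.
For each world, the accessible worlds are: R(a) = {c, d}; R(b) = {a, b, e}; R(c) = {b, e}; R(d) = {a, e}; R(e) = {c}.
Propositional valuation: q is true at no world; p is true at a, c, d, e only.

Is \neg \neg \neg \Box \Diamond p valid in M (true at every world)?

No

Let φ = \neg \neg \neg \Box \Diamond p. Evaluate φ at each world:
  a (successors {c, d}): φ is false.
  b (successors {a, b, e}): φ is false.
  c (successors {b, e}): φ is false.
  d (successors {a, e}): φ is false.
  e (successors {c}): φ is false.
Detail at a (counterexample):
  At a: \neg \neg \Box \Diamond p is true, so \neg \neg \neg \Box \Diamond p is false.
    At a: \neg \Box \Diamond p is false, so \neg \neg \Box \Diamond p is true.
      At a: \Box \Diamond p is true, so \neg \Box \Diamond p is false.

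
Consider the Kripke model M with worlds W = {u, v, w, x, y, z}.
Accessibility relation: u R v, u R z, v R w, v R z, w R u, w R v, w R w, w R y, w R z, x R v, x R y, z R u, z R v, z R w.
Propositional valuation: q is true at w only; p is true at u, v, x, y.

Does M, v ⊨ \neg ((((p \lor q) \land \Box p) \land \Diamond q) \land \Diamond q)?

At v: (((p \lor q) \land \Box p) \land \Diamond q) \land \Diamond q is false, so \neg ((((p \lor q) \land \Box p) \land \Diamond q) \land \Diamond q) is true.
  At v: ((p \lor q) \land \Box p) \land \Diamond q is false, \Diamond q is true, so (((p \lor q) \land \Box p) \land \Diamond q) \land \Diamond q is false.
    At v: (p \lor q) \land \Box p is false, \Diamond q is true, so ((p \lor q) \land \Box p) \land \Diamond q is false.
      At v: p \lor q is true, \Box p is false, so (p \lor q) \land \Box p is false.
      At v: \Diamond q requires q at some successor in {w, z}.
        q holds at w, so \Diamond q is true at v.
    At v: \Diamond q requires q at some successor in {w, z}.
      q holds at w, so \Diamond q is true at v.

Yes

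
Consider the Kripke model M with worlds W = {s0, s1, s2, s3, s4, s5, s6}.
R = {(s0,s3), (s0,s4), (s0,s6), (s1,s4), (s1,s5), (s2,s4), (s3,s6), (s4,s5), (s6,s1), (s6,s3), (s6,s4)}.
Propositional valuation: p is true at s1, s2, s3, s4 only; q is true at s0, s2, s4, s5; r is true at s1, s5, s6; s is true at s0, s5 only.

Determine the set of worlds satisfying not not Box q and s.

s5

Let φ = not not Box q and s. Evaluate φ at each world:
  s0 (successors {s3, s4, s6}): φ is false.
  s1 (successors {s4, s5}): φ is false.
  s2 (successors {s4}): φ is false.
  s3 (successors {s6}): φ is false.
  s4 (successors {s5}): φ is false.
  s5 (successors ∅): φ is true.
  s6 (successors {s1, s3, s4}): φ is false.
For instance, at s4:
  At s4: not not Box q is true, s is false, so not not Box q and s is false.
    At s4: not Box q is false, so not not Box q is true.
      At s4: Box q is true, so not Box q is false.
Satisfying worlds: {s5}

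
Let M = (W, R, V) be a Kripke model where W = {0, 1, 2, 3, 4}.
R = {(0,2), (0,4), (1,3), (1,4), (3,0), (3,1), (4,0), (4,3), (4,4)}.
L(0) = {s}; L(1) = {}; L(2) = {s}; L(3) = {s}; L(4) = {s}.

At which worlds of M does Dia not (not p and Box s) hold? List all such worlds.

1, 4

Recall that Box ψ holds at a world iff ψ holds at every accessible world, and Dia ψ holds iff ψ holds at some accessible world.
Let φ = Dia not (not p and Box s). Evaluate φ at each world:
  0 (successors {2, 4}): φ is false.
  1 (successors {3, 4}): φ is true.
  2 (successors ∅): φ is false.
  3 (successors {0, 1}): φ is false.
  4 (successors {0, 3, 4}): φ is true.
For instance, at 4:
  At 4: Dia not (not p and Box s) requires not (not p and Box s) at some successor in {0, 3, 4}.
    not (not p and Box s) holds at 3, so Dia not (not p and Box s) is true at 4.
      At 3: not p and Box s is false, so not (not p and Box s) is true.
Satisfying worlds: {1, 4}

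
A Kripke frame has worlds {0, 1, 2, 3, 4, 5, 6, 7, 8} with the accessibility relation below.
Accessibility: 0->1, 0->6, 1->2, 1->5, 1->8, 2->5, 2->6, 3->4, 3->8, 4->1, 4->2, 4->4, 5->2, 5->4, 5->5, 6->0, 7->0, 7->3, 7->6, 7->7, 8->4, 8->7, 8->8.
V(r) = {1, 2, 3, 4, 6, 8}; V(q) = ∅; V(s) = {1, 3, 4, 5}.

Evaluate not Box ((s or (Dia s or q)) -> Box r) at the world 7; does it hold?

Recall that Box ψ holds at a world iff ψ holds at every accessible world, and Dia ψ holds iff ψ holds at some accessible world.
At 7: Box ((s or (Dia s or q)) -> Box r) is false, so not Box ((s or (Dia s or q)) -> Box r) is true.
  At 7: Box ((s or (Dia s or q)) -> Box r) requires (s or (Dia s or q)) -> Box r at every successor {0, 3, 6, 7}.
    (s or (Dia s or q)) -> Box r fails at 7, so Box ((s or (Dia s or q)) -> Box r) is false at 7.
      At 7: s or (Dia s or q) is true, Box r is false, so (s or (Dia s or q)) -> Box r is false.

Yes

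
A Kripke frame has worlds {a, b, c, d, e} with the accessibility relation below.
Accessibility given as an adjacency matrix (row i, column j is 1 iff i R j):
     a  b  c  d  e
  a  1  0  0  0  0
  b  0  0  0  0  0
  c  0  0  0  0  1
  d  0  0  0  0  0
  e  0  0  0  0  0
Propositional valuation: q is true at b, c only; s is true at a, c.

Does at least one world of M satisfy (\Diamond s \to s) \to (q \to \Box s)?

Recall that \Box ψ holds at a world iff ψ holds at every accessible world, and \Diamond ψ holds iff ψ holds at some accessible world.
Let φ = (\Diamond s \to s) \to (q \to \Box s). Evaluate φ at each world:
  a (successors {a}): φ is true.
  b (successors ∅): φ is true.
  c (successors {e}): φ is false.
  d (successors ∅): φ is true.
  e (successors ∅): φ is true.
Detail at a (witness):
  At a: \Diamond s \to s is true, q \to \Box s is true, so (\Diamond s \to s) \to (q \to \Box s) is true.
    At a: \Diamond s is true, s is true, so \Diamond s \to s is true.
      At a: \Diamond s requires s at some successor in {a}.
        s holds at a, so \Diamond s is true at a.
    At a: q is false, \Box s is true, so q \to \Box s is true.
      At a: \Box s requires s at every successor {a}.
        At a: s is true.
      So \Box s is true at a.

Yes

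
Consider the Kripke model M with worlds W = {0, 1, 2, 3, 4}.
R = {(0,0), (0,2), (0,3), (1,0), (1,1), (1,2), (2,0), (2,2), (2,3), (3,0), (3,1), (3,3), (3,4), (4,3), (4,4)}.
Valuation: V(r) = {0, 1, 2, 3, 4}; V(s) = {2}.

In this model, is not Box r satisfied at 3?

At 3: Box r is true, so not Box r is false.
  At 3: Box r requires r at every successor {0, 1, 3, 4}.
    At 0: r is true.
    At 1: r is true.
    At 3: r is true.
    At 4: r is true.
  So Box r is true at 3.

No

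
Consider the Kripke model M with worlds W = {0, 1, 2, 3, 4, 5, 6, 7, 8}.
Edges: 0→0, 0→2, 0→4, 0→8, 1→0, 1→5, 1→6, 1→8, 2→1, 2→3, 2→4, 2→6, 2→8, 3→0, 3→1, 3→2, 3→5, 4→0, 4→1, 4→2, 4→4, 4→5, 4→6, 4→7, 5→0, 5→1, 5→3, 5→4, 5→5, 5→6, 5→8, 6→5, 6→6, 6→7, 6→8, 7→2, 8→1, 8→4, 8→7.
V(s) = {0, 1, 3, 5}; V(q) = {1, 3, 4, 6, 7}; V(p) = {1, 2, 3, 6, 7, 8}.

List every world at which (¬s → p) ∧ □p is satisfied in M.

Let φ = (¬s → p) ∧ □p. Evaluate φ at each world:
  0 (successors {0, 2, 4, 8}): φ is false.
  1 (successors {0, 5, 6, 8}): φ is false.
  2 (successors {1, 3, 4, 6, 8}): φ is false.
  3 (successors {0, 1, 2, 5}): φ is false.
  4 (successors {0, 1, 2, 4, 5, 6, 7}): φ is false.
  5 (successors {0, 1, 3, 4, 5, 6, 8}): φ is false.
  6 (successors {5, 6, 7, 8}): φ is false.
  7 (successors {2}): φ is true.
  8 (successors {1, 4, 7}): φ is false.
For instance, at 0:
  At 0: ¬s → p is true, □p is false, so (¬s → p) ∧ □p is false.
    At 0: □p requires p at every successor {0, 2, 4, 8}.
      p fails at 0, so □p is false at 0.
Satisfying worlds: {7}

7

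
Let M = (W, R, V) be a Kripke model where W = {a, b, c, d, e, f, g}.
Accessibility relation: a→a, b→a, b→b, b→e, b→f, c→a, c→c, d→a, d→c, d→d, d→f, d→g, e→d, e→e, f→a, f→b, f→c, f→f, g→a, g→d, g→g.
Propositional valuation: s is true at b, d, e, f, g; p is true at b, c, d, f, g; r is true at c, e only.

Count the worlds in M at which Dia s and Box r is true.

0

Let φ = Dia s and Box r. Evaluate φ at each world:
  a (successors {a}): φ is false.
  b (successors {a, b, e, f}): φ is false.
  c (successors {a, c}): φ is false.
  d (successors {a, c, d, f, g}): φ is false.
  e (successors {d, e}): φ is false.
  f (successors {a, b, c, f}): φ is false.
  g (successors {a, d, g}): φ is false.
For instance, at a:
  At a: Dia s is false, Box r is false, so Dia s and Box r is false.
    At a: Dia s requires s at some successor in {a}.
      At a: s is false.
    So Dia s is false at a.
    At a: Box r requires r at every successor {a}.
      r fails at a, so Box r is false at a.
Satisfying worlds: none.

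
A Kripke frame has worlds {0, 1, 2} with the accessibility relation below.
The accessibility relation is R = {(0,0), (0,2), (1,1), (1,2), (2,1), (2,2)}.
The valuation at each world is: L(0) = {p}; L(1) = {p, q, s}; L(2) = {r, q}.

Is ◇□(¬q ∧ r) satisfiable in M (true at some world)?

No

Let φ = ◇□(¬q ∧ r). Evaluate φ at each world:
  0 (successors {0, 2}): φ is false.
  1 (successors {1, 2}): φ is false.
  2 (successors {1, 2}): φ is false.
For instance, at 0:
  At 0: ◇□(¬q ∧ r) requires □(¬q ∧ r) at some successor in {0, 2}.
    At 0: □(¬q ∧ r) is false.
    At 2: □(¬q ∧ r) is false.
  So ◇□(¬q ∧ r) is false at 0.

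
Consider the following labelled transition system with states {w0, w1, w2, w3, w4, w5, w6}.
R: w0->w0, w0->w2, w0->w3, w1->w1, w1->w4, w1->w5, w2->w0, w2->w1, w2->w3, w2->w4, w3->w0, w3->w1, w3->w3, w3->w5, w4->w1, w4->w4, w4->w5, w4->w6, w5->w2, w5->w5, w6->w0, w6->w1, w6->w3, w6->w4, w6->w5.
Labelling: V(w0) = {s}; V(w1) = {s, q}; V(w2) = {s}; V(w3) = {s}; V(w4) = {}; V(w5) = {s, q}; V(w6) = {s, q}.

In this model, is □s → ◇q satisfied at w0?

At w0: □s is true, ◇q is false, so □s → ◇q is false.
  At w0: □s requires s at every successor {w0, w2, w3}.
    At w0: s is true.
    At w2: s is true.
    At w3: s is true.
  So □s is true at w0.
  At w0: ◇q requires q at some successor in {w0, w2, w3}.
    At w0: q is false.
    At w2: q is false.
    At w3: q is false.
  So ◇q is false at w0.

No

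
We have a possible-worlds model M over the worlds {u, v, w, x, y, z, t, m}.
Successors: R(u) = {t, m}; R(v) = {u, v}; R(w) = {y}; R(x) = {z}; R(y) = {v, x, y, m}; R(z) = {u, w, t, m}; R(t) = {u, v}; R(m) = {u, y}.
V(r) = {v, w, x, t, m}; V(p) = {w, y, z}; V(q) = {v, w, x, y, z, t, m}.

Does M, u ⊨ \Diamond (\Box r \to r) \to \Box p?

At u: \Diamond (\Box r \to r) is true, \Box p is false, so \Diamond (\Box r \to r) \to \Box p is false.
  At u: \Diamond (\Box r \to r) requires \Box r \to r at some successor in {t, m}.
    \Box r \to r holds at t, so \Diamond (\Box r \to r) is true at u.
      At t: \Box r is false, r is true, so \Box r \to r is true.
  At u: \Box p requires p at every successor {t, m}.
    p fails at t, so \Box p is false at u.

No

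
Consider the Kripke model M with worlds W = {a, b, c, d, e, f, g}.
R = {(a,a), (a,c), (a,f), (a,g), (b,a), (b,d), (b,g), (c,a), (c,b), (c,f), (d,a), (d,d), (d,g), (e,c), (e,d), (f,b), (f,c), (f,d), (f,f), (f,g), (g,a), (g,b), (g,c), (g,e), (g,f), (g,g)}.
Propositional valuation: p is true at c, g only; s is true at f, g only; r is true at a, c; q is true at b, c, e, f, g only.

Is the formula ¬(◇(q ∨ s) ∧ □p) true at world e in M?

At e: ◇(q ∨ s) ∧ □p is false, so ¬(◇(q ∨ s) ∧ □p) is true.
  At e: ◇(q ∨ s) is true, □p is false, so ◇(q ∨ s) ∧ □p is false.
    At e: ◇(q ∨ s) requires q ∨ s at some successor in {c, d}.
      q ∨ s holds at c, so ◇(q ∨ s) is true at e.
    At e: □p requires p at every successor {c, d}.
      p fails at d, so □p is false at e.

Yes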